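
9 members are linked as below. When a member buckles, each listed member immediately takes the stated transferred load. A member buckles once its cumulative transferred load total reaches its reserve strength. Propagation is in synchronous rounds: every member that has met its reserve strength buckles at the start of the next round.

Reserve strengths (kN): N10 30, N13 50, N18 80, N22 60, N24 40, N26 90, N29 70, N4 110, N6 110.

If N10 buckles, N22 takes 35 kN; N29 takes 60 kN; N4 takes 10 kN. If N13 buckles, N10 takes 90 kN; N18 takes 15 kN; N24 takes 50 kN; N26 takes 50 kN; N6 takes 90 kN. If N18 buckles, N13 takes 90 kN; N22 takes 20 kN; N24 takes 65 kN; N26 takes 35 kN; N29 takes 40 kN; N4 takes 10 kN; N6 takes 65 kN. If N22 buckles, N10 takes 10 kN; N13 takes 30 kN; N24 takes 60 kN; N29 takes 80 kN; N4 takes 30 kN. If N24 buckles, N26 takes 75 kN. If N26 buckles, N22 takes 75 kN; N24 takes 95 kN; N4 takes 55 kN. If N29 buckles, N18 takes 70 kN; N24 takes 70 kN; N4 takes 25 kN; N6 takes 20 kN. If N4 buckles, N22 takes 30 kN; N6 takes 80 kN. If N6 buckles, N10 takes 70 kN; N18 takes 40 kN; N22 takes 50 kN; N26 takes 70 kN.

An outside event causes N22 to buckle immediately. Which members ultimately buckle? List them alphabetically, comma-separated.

Round 1 — N22 buckles (initial).
  N10: +10 → 10 < 30
  N13: +30 → 30 < 50
  N24: +60 → 60 ≥ 40
  N29: +80 → 80 ≥ 70
  N4: +30 → 30 < 110
Round 2 — N24, N29 buckle.
  N18: +70 → 70 < 80
  N26: +75 → 75 < 90
  N4: +25 → 55 < 110
  N6: +20 → 20 < 110
No further bucklings.

N22, N24, N29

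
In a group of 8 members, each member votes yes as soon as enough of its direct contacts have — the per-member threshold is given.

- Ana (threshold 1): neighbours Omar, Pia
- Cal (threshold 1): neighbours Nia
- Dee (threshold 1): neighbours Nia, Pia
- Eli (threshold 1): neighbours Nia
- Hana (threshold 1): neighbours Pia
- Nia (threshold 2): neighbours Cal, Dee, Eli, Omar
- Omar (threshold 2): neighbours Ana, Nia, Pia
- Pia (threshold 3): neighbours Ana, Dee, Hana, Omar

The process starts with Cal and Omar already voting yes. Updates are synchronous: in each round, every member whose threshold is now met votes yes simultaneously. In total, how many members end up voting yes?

8

Round 1 — Cal, Omar vote yes (initial).
Round 2 — checking thresholds:
  Ana: 1 of 2 neighbours ≥ 1, votes yes.
  Nia: 2 of 4 neighbours ≥ 2, votes yes.
  Pia: 1 of 4 neighbours < 3, not yet.
Round 3 — checking thresholds:
  Dee: 1 of 2 neighbours ≥ 1, votes yes.
  Eli: 1 of 1 neighbours ≥ 1, votes yes.
  Pia: 2 of 4 neighbours < 3, not yet.
Round 4 — checking thresholds:
  Pia: 3 of 4 neighbours ≥ 3, votes yes.
Round 5 — checking thresholds:
  Hana: 1 of 1 neighbours ≥ 1, votes yes.
Round 6 — no new yes votes; cascade stops.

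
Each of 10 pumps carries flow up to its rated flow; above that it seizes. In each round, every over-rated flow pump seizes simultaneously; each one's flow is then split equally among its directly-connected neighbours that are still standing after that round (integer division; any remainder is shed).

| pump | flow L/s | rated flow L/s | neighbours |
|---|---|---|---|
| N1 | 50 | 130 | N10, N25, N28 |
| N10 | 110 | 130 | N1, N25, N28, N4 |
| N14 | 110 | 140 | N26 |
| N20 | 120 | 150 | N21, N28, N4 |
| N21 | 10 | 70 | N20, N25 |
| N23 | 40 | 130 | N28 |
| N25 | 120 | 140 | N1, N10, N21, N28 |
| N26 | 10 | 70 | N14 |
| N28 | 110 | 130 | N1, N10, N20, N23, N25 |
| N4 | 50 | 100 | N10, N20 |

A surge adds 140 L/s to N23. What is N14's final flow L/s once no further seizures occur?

Round 1 — N23 at 180 > 130. N23 seizes.
  N23 sheds 180 L/s to N28: 180 each.
    N28: 110+180 = 290 > 130
Round 2 — N28 seizes.
  N28 sheds 290 L/s to N1, N10, N20, N25: 72 each (2 lost).
    N1: 50+72 = 122 ≤ 130
    N10: 110+72 = 182 > 130
    N20: 120+72 = 192 > 150
    N25: 120+72 = 192 > 140
Round 3 — N10, N20, N25 seize.
  N10 sheds 182 L/s to N1, N4: 91 each.
    N1: 122+91 = 213 > 130
    N4: 50+91 = 141 > 100
  N20 sheds 192 L/s to N21, N4: 96 each.
    N21: 10+96 = 106 > 70
    N4: 141+96 = 237 > 100
  N25 sheds 192 L/s to N1, N21: 96 each.
    N1: 213+96 = 309 > 130
    N21: 106+96 = 202 > 70
Round 4 — N1, N21, N4 seize.
  N1 sheds 309 L/s: no online neighbours, lost.
  N21 sheds 202 L/s: no online neighbours, lost.
  N4 sheds 237 L/s: no online neighbours, lost.
No further seizures.

110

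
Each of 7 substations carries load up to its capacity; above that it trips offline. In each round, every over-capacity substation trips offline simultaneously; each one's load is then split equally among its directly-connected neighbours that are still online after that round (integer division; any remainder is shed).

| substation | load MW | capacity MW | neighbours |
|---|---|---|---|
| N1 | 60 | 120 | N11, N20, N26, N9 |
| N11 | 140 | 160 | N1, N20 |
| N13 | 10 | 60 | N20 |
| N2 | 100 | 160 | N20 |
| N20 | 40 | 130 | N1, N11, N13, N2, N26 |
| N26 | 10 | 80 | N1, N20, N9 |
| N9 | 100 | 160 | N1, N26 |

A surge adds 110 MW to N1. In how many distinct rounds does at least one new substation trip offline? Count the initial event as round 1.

5

Round 1 — N1 at 170 > 120. N1 trips offline.
  N1 sheds 170 MW to N11, N20, N26, N9: 42 each (2 lost).
    N11: 140+42 = 182 > 160
    N20: 40+42 = 82 ≤ 130
    N26: 10+42 = 52 ≤ 80
    N9: 100+42 = 142 ≤ 160
Round 2 — N11 trips offline.
  N11 sheds 182 MW to N20: 182 each.
    N20: 82+182 = 264 > 130
Round 3 — N20 trips offline.
  N20 sheds 264 MW to N13, N2, N26: 88 each.
    N13: 10+88 = 98 > 60
    N2: 100+88 = 188 > 160
    N26: 52+88 = 140 > 80
Round 4 — N13, N2, N26 trip offline.
  N13 sheds 98 MW: no online neighbours, lost.
  N2 sheds 188 MW: no online neighbours, lost.
  N26 sheds 140 MW to N9: 140 each.
    N9: 142+140 = 282 > 160
Round 5 — N9 trips offline.
  N9 sheds 282 MW: no online neighbours, lost.
No further trips.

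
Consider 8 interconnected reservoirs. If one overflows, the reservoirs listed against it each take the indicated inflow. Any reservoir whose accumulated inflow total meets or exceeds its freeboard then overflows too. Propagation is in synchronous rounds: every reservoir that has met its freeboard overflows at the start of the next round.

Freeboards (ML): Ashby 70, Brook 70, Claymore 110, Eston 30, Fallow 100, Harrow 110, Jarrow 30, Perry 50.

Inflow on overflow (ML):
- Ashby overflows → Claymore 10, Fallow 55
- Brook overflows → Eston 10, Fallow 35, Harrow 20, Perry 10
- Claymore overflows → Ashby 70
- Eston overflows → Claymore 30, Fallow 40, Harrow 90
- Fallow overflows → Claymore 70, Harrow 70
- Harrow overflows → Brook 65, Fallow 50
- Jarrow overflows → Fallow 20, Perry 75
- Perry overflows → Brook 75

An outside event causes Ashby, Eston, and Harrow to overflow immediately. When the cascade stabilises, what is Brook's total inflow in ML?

Round 1 — Ashby, Eston, Harrow overflow (initial).
  Brook: +65 → 65 < 70
  Claymore: +10+30 → 40 < 110
  Fallow: +55+40+50 → 145 ≥ 100
Round 2 — Fallow overflows.
  Claymore: +70 → 110 ≥ 110
Round 3 — Claymore overflows.
No further overflows.

65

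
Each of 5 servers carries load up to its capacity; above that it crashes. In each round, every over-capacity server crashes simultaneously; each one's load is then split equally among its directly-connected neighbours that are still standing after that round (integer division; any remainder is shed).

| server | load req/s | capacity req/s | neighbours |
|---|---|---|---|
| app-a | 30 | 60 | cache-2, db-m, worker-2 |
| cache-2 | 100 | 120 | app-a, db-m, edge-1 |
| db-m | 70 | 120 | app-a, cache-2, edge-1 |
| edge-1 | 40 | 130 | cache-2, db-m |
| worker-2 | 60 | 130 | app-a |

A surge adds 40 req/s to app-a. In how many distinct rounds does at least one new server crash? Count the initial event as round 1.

Round 1 — app-a at 70 > 60. app-a crashes.
  app-a sheds 70 req/s to cache-2, db-m, worker-2: 23 each (1 lost).
    cache-2: 100+23 = 123 > 120
    db-m: 70+23 = 93 ≤ 120
    worker-2: 60+23 = 83 ≤ 130
Round 2 — cache-2 crashes.
  cache-2 sheds 123 req/s to db-m, edge-1: 61 each (1 lost).
    db-m: 93+61 = 154 > 120
    edge-1: 40+61 = 101 ≤ 130
Round 3 — db-m crashes.
  db-m sheds 154 req/s to edge-1: 154 each.
    edge-1: 101+154 = 255 > 130
Round 4 — edge-1 crashes.
  edge-1 sheds 255 req/s: no online neighbours, lost.
No further crashes.

4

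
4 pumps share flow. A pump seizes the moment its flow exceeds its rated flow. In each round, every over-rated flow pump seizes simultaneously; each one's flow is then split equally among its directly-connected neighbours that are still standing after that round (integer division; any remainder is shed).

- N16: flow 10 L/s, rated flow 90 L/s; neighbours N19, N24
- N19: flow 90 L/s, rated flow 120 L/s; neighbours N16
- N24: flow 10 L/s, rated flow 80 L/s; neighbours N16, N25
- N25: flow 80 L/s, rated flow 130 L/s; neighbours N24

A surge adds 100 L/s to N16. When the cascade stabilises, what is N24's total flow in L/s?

65

Round 1 — N16 at 110 > 90. N16 seizes.
  N16 sheds 110 L/s to N19, N24: 55 each.
    N19: 90+55 = 145 > 120
    N24: 10+55 = 65 ≤ 80
Round 2 — N19 seizes.
  N19 sheds 145 L/s: no online neighbours, lost.
No further seizures.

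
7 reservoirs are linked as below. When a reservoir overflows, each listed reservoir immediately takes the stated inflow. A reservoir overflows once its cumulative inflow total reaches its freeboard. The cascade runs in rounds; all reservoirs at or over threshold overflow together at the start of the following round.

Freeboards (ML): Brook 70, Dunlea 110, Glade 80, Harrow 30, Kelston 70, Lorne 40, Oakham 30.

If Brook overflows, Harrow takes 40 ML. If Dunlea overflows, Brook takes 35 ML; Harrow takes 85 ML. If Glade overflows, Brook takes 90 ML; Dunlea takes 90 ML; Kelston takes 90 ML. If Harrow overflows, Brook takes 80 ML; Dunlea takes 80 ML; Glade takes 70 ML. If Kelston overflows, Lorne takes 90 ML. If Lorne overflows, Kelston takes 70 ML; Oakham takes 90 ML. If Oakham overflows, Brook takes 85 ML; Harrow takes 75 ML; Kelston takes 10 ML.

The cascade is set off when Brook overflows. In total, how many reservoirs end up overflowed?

Round 1 — Brook overflows (initial).
  Harrow: +40 → 40 ≥ 30
Round 2 — Harrow overflows.
  Dunlea: +80 → 80 < 110
  Glade: +70 → 70 < 80
No further overflows.

2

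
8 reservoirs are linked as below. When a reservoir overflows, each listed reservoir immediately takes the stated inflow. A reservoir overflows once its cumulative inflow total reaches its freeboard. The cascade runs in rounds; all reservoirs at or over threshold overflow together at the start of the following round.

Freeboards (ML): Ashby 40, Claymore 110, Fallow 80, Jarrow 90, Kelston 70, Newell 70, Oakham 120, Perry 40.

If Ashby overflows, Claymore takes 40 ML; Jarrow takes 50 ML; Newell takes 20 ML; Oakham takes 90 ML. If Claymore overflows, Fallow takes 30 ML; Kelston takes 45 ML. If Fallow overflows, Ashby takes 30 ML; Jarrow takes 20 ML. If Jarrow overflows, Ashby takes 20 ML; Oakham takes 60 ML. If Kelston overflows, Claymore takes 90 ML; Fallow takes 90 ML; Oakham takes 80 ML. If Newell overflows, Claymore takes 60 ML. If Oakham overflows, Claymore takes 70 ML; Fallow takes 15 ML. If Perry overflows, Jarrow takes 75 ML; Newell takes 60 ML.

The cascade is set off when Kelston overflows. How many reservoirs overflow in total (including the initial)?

2

Round 1 — Kelston overflows (initial).
  Claymore: +90 → 90 < 110
  Fallow: +90 → 90 ≥ 80
  Oakham: +80 → 80 < 120
Round 2 — Fallow overflows.
  Ashby: +30 → 30 < 40
  Jarrow: +20 → 20 < 90
No further overflows.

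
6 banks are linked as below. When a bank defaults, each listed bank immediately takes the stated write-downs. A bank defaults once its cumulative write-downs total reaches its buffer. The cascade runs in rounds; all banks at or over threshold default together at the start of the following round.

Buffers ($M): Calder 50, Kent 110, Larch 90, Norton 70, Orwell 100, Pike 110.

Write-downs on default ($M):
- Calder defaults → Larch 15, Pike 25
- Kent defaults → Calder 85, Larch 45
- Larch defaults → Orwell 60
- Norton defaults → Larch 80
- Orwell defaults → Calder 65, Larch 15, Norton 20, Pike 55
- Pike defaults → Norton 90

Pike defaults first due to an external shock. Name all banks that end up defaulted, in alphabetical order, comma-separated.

Norton, Pike

Round 1 — Pike defaults (initial).
  Norton: +90 → 90 ≥ 70
Round 2 — Norton defaults.
  Larch: +80 → 80 < 90
No further defaults.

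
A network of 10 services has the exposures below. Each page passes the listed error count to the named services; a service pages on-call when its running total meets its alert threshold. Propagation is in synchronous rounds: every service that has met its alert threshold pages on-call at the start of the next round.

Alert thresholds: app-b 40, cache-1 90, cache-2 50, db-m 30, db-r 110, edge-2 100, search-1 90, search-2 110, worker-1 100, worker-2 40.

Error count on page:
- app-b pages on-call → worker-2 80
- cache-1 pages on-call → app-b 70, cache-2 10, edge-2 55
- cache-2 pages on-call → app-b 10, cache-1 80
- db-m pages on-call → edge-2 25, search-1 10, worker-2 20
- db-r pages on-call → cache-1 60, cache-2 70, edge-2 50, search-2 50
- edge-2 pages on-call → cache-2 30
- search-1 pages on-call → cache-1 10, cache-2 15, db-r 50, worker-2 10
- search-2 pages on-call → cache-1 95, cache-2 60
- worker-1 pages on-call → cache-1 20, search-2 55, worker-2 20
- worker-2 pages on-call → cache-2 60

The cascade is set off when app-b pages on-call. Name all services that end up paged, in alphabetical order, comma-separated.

app-b, cache-2, worker-2

Round 1 — app-b pages on-call (initial).
  worker-2: +80 → 80 ≥ 40
Round 2 — worker-2 pages on-call.
  cache-2: +60 → 60 ≥ 50
Round 3 — cache-2 pages on-call.
  cache-1: +80 → 80 < 90
No further pages.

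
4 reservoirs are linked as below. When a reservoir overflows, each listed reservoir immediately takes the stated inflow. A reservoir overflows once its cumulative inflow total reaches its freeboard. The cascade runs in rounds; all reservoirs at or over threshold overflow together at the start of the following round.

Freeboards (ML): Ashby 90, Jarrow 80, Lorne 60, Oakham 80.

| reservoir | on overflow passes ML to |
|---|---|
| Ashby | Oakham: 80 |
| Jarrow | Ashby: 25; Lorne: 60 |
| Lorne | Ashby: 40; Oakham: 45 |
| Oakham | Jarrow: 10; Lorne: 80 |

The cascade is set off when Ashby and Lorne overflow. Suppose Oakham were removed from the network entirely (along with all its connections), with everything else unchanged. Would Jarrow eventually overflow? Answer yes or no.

no

With Oakham removed:
Round 1 — Ashby, Lorne overflow (initial).
No further overflows.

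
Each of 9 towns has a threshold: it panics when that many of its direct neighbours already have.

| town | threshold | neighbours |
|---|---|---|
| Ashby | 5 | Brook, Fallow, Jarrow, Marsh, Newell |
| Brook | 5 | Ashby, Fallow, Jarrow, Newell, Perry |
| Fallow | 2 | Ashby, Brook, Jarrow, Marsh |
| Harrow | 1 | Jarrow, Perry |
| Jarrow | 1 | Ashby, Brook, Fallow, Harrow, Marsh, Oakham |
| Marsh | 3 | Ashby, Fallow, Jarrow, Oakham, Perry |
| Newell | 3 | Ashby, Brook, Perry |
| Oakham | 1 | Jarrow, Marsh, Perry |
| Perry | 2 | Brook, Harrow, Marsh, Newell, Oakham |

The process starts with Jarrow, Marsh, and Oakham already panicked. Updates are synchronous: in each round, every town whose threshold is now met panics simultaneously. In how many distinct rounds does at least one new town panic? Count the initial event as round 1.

2

Round 1 — Jarrow, Marsh, Oakham panic (initial).
Round 2 — checking thresholds:
  Ashby: 2 of 5 neighbours < 5, not yet.
  Brook: 1 of 5 neighbours < 5, not yet.
  Fallow: 2 of 4 neighbours ≥ 2, panics.
  Harrow: 1 of 2 neighbours ≥ 1, panics.
  Perry: 2 of 5 neighbours ≥ 2, panics.
Round 3 — no new panics; cascade stops.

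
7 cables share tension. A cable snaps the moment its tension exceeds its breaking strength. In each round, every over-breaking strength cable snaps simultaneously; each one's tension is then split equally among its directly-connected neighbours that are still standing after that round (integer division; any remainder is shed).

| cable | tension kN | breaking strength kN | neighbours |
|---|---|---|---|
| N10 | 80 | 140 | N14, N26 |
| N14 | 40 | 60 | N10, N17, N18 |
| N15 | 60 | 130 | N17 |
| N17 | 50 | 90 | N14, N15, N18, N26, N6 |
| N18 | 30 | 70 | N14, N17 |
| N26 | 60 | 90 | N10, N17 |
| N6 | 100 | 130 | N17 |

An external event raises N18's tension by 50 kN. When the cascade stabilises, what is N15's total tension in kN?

103

Round 1 — N18 at 80 > 70. N18 snaps.
  N18 sheds 80 kN to N14, N17: 40 each.
    N14: 40+40 = 80 > 60
    N17: 50+40 = 90 ≤ 90
Round 2 — N14 snaps.
  N14 sheds 80 kN to N10, N17: 40 each.
    N10: 80+40 = 120 ≤ 140
    N17: 90+40 = 130 > 90
Round 3 — N17 snaps.
  N17 sheds 130 kN to N15, N26, N6: 43 each (1 lost).
    N15: 60+43 = 103 ≤ 130
    N26: 60+43 = 103 > 90
    N6: 100+43 = 143 > 130
Round 4 — N26, N6 snap.
  N26 sheds 103 kN to N10: 103 each.
    N10: 120+103 = 223 > 140
  N6 sheds 143 kN: no online neighbours, lost.
Round 5 — N10 snaps.
  N10 sheds 223 kN: no online neighbours, lost.
No further breaks.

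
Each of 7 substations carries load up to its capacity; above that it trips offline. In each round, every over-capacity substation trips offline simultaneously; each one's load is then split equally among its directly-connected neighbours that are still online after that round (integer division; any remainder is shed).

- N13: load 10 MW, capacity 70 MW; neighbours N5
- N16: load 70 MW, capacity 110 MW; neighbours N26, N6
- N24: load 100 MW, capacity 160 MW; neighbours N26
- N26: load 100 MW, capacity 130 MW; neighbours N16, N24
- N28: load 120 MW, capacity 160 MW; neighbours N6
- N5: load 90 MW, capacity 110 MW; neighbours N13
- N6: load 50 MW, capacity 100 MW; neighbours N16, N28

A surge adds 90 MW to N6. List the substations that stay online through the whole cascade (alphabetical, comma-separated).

Round 1 — N6 at 140 > 100. N6 trips offline.
  N6 sheds 140 MW to N16, N28: 70 each.
    N16: 70+70 = 140 > 110
    N28: 120+70 = 190 > 160
Round 2 — N16, N28 trip offline.
  N16 sheds 140 MW to N26: 140 each.
    N26: 100+140 = 240 > 130
  N28 sheds 190 MW: no online neighbours, lost.
Round 3 — N26 trips offline.
  N26 sheds 240 MW to N24: 240 each.
    N24: 100+240 = 340 > 160
Round 4 — N24 trips offline.
  N24 sheds 340 MW: no online neighbours, lost.
No further trips.

N13, N5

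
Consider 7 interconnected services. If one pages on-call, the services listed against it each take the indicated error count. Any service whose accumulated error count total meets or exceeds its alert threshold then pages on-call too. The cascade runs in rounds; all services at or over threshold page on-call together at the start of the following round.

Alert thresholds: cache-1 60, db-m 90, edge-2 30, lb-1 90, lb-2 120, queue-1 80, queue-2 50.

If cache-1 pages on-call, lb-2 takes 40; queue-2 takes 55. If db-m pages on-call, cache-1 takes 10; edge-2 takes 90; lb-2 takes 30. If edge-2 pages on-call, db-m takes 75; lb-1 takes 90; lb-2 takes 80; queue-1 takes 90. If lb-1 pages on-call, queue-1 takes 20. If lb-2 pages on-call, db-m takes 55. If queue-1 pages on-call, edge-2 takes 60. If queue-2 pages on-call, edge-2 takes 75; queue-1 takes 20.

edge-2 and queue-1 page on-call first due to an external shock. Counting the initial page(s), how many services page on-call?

Round 1 — edge-2, queue-1 page on-call (initial).
  db-m: +75 → 75 < 90
  lb-1: +90 → 90 ≥ 90
  lb-2: +80 → 80 < 120
Round 2 — lb-1 pages on-call.
No further pages.

3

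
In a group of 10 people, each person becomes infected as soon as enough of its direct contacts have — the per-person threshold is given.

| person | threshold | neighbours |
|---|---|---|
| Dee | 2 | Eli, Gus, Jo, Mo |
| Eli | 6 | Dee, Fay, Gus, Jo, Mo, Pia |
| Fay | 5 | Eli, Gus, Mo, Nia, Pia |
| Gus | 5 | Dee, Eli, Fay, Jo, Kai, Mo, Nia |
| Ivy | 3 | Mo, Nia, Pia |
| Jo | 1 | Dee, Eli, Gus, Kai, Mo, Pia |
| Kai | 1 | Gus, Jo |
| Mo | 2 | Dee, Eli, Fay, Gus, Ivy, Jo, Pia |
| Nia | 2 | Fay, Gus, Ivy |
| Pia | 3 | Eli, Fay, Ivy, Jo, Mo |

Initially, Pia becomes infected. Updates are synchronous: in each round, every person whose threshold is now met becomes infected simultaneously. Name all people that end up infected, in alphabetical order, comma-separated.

Dee, Jo, Kai, Mo, Pia

Round 1 — Pia becomes infected (initial).
Round 2 — checking thresholds:
  Eli: 1 of 6 neighbours < 6, not yet.
  Fay: 1 of 5 neighbours < 5, not yet.
  Ivy: 1 of 3 neighbours < 3, not yet.
  Jo: 1 of 6 neighbours ≥ 1, becomes infected.
  Mo: 1 of 7 neighbours < 2, not yet.
Round 3 — checking thresholds:
  Dee: 1 of 4 neighbours < 2, not yet.
  Eli: 2 of 6 neighbours < 6, not yet.
  Fay: 1 of 5 neighbours < 5, not yet.
  Gus: 1 of 7 neighbours < 5, not yet.
  Ivy: 1 of 3 neighbours < 3, not yet.
  Kai: 1 of 2 neighbours ≥ 1, becomes infected.
  Mo: 2 of 7 neighbours ≥ 2, becomes infected.
Round 4 — checking thresholds:
  Dee: 2 of 4 neighbours ≥ 2, becomes infected.
  Eli: 3 of 6 neighbours < 6, not yet.
  Fay: 2 of 5 neighbours < 5, not yet.
  Gus: 3 of 7 neighbours < 5, not yet.
  Ivy: 2 of 3 neighbours < 3, not yet.
Round 5 — no new infections; cascade stops.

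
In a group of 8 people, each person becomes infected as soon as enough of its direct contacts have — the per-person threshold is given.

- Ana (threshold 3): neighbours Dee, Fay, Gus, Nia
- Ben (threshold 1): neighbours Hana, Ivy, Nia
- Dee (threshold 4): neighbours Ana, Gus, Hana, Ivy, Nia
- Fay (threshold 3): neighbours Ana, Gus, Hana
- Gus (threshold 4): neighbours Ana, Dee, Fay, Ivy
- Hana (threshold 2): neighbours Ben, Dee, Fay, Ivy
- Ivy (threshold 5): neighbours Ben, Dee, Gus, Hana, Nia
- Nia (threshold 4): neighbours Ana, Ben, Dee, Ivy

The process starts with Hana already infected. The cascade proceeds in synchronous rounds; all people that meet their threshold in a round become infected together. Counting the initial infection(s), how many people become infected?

2

Round 1 — Hana becomes infected (initial).
Round 2 — checking thresholds:
  Ben: 1 of 3 neighbours ≥ 1, becomes infected.
  Dee: 1 of 5 neighbours < 4, holds.
  Fay: 1 of 3 neighbours < 3, holds.
  Ivy: 1 of 5 neighbours < 5, holds.
Round 3 — no new infections; cascade stops.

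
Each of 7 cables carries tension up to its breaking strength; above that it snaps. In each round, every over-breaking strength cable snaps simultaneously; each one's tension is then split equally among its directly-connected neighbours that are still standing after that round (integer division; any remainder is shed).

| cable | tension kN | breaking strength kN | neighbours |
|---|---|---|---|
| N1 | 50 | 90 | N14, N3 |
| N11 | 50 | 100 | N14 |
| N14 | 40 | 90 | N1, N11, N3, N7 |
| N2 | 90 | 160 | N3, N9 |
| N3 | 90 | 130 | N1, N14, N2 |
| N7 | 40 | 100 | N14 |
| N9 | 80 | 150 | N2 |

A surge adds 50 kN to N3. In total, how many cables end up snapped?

Round 1 — N3 at 140 > 130. N3 snaps.
  N3 sheds 140 kN to N1, N14, N2: 46 each (2 lost).
    N1: 50+46 = 96 > 90
    N14: 40+46 = 86 ≤ 90
    N2: 90+46 = 136 ≤ 160
Round 2 — N1 snaps.
  N1 sheds 96 kN to N14: 96 each.
    N14: 86+96 = 182 > 90
Round 3 — N14 snaps.
  N14 sheds 182 kN to N11, N7: 91 each.
    N11: 50+91 = 141 > 100
    N7: 40+91 = 131 > 100
Round 4 — N11, N7 snap.
  N11 sheds 141 kN: no online neighbours, lost.
  N7 sheds 131 kN: no online neighbours, lost.
No further breaks.

5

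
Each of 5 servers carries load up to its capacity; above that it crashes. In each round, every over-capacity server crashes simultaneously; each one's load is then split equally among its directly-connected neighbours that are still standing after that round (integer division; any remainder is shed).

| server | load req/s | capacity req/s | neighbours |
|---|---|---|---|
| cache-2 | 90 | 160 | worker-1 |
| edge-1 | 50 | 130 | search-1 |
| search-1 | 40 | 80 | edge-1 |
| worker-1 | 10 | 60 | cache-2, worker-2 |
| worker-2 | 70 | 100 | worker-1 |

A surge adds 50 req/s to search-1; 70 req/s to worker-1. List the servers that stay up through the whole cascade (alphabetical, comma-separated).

Round 1 — search-1 at 90 > 80; worker-1 at 80 > 60. search-1, worker-1 crash.
  search-1 sheds 90 req/s to edge-1: 90 each.
    edge-1: 50+90 = 140 > 130
  worker-1 sheds 80 req/s to cache-2, worker-2: 40 each.
    cache-2: 90+40 = 130 ≤ 160
    worker-2: 70+40 = 110 > 100
Round 2 — edge-1, worker-2 crash.
  edge-1 sheds 140 req/s: no online neighbours, lost.
  worker-2 sheds 110 req/s: no online neighbours, lost.
No further crashes.

cache-2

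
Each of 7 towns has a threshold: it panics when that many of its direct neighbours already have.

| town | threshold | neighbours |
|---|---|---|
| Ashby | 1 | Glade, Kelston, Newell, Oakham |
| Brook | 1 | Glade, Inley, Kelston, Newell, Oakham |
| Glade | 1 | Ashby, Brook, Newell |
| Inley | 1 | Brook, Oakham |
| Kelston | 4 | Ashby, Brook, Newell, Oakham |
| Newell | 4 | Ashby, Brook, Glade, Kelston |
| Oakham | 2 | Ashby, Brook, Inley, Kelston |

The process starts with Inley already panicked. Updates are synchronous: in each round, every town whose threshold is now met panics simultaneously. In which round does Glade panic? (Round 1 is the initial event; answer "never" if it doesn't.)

Round 1 — Inley panics (initial).
Round 2 — checking thresholds:
  Brook: 1 of 5 neighbours ≥ 1, panics.
  Oakham: 1 of 4 neighbours < 2, holds.
Round 3 — checking thresholds:
  Glade: 1 of 3 neighbours ≥ 1, panics.
  Kelston: 1 of 4 neighbours < 4, holds.
  Newell: 1 of 4 neighbours < 4, holds.
  Oakham: 2 of 4 neighbours ≥ 2, panics.
Round 4 — checking thresholds:
  Ashby: 2 of 4 neighbours ≥ 1, panics.
  Kelston: 2 of 4 neighbours < 4, holds.
  Newell: 2 of 4 neighbours < 4, holds.
Round 5 — no new panics; cascade stops.

3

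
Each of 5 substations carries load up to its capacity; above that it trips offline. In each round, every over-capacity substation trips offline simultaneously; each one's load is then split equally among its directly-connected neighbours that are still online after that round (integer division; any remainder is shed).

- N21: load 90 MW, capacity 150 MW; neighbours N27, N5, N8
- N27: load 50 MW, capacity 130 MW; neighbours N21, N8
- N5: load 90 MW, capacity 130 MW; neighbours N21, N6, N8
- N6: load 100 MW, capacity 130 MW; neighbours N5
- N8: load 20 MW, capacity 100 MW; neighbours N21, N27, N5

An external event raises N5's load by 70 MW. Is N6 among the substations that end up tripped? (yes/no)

Round 1 — N5 at 160 > 130. N5 trips offline.
  N5 sheds 160 MW to N21, N6, N8: 53 each (1 lost).
    N21: 90+53 = 143 ≤ 150
    N6: 100+53 = 153 > 130
    N8: 20+53 = 73 ≤ 100
Round 2 — N6 trips offline.
  N6 sheds 153 MW: no online neighbours, lost.
No further trips.

yes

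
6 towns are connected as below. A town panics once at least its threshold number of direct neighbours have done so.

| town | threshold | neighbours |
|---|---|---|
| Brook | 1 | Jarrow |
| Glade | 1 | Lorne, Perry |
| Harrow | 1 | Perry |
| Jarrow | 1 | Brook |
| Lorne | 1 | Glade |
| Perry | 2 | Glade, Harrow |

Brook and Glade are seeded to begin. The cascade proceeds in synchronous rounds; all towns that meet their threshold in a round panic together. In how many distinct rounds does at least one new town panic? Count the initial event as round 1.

2

Round 1 — Brook, Glade panic (initial).
Round 2 — checking thresholds:
  Jarrow: 1 of 1 neighbours ≥ 1, panics.
  Lorne: 1 of 1 neighbours ≥ 1, panics.
  Perry: 1 of 2 neighbours < 2, not yet.
Round 3 — no new panics; cascade stops.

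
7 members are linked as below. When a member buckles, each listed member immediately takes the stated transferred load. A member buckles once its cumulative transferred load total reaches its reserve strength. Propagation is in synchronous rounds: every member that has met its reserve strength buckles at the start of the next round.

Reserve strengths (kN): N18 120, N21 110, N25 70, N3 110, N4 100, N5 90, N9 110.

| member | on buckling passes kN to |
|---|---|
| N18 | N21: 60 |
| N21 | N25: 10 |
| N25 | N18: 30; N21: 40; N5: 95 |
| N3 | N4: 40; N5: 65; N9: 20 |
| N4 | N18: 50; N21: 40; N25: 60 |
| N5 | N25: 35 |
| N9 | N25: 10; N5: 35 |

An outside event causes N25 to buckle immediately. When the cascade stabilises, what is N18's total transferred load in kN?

Round 1 — N25 buckles (initial).
  N18: +30 → 30 < 120
  N21: +40 → 40 < 110
  N5: +95 → 95 ≥ 90
Round 2 — N5 buckles.
No further bucklings.

30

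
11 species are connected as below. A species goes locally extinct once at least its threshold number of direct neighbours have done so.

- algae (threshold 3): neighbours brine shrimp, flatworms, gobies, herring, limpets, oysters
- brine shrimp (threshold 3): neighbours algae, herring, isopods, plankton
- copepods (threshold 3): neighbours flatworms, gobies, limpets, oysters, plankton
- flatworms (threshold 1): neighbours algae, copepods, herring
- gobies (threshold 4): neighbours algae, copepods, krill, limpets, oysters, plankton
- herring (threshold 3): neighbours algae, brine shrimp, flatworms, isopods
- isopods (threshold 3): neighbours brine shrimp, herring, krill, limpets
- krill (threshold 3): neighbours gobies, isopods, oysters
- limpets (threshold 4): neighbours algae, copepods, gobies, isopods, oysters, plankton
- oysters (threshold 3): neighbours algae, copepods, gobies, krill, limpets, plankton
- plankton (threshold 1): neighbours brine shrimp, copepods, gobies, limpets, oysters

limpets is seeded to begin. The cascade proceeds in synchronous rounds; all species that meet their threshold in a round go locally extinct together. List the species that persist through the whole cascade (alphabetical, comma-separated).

Round 1 — limpets goes locally extinct (initial).
Round 2 — checking thresholds:
  algae: 1 of 6 neighbours < 3, below threshold.
  copepods: 1 of 5 neighbours < 3, below threshold.
  gobies: 1 of 6 neighbours < 4, below threshold.
  isopods: 1 of 4 neighbours < 3, below threshold.
  oysters: 1 of 6 neighbours < 3, below threshold.
  plankton: 1 of 5 neighbours ≥ 1, goes locally extinct.
Round 3 — no new extinctions; cascade stops.

algae, brine shrimp, copepods, flatworms, gobies, herring, isopods, krill, oysters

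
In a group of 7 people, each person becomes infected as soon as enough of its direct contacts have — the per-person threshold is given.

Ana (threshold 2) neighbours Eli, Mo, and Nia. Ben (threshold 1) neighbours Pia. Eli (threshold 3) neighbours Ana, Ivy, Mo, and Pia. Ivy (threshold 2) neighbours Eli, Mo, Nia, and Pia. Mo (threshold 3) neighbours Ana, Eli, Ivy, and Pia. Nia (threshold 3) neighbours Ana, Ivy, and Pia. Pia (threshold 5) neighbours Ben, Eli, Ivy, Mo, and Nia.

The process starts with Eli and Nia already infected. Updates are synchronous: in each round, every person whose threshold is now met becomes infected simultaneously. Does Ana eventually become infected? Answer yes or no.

Round 1 — Eli, Nia become infected (initial).
Round 2 — checking thresholds:
  Ana: 2 of 3 neighbours ≥ 2, becomes infected.
  Ivy: 2 of 4 neighbours ≥ 2, becomes infected.
  Mo: 1 of 4 neighbours < 3, not yet.
  Pia: 2 of 5 neighbours < 5, not yet.
Round 3 — checking thresholds:
  Mo: 3 of 4 neighbours ≥ 3, becomes infected.
  Pia: 3 of 5 neighbours < 5, not yet.
Round 4 — no new infections; cascade stops.

yes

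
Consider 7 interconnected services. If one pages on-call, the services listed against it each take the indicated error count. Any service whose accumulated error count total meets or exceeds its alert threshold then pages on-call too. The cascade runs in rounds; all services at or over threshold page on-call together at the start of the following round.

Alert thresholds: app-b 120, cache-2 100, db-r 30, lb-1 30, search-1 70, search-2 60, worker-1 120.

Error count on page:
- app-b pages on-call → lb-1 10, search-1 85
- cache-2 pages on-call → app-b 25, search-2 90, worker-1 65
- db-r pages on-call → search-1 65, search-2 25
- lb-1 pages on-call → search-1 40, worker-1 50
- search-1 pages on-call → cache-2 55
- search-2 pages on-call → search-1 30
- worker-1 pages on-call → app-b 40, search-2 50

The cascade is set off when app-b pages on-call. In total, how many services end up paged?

2

Round 1 — app-b pages on-call (initial).
  lb-1: +10 → 10 < 30
  search-1: +85 → 85 ≥ 70
Round 2 — search-1 pages on-call.
  cache-2: +55 → 55 < 100
No further pages.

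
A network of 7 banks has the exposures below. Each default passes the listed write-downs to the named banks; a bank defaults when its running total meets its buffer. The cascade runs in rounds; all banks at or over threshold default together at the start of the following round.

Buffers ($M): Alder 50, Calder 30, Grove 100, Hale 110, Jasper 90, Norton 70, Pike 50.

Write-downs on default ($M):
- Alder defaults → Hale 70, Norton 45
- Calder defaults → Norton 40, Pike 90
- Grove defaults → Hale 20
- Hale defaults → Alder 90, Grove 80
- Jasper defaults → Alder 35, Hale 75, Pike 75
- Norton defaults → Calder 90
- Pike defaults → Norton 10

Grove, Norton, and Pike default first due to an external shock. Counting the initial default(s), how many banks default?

Round 1 — Grove, Norton, Pike default (initial).
  Calder: +90 → 90 ≥ 30
  Hale: +20 → 20 < 110
Round 2 — Calder defaults.
No further defaults.

4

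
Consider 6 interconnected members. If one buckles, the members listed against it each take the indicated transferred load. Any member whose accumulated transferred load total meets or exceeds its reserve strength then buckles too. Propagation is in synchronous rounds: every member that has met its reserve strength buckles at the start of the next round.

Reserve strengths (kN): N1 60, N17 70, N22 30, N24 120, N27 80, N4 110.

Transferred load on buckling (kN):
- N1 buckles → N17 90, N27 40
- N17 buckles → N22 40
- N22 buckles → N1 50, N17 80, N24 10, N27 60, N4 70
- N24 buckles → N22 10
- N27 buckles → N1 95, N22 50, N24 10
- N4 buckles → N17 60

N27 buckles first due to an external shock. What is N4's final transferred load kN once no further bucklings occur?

Round 1 — N27 buckles (initial).
  N1: +95 → 95 ≥ 60
  N22: +50 → 50 ≥ 30
  N24: +10 → 10 < 120
Round 2 — N1, N22 buckle.
  N17: +90+80 → 170 ≥ 70
  N24: +10 → 20 < 120
  N4: +70 → 70 < 110
Round 3 — N17 buckles.
No further bucklings.

70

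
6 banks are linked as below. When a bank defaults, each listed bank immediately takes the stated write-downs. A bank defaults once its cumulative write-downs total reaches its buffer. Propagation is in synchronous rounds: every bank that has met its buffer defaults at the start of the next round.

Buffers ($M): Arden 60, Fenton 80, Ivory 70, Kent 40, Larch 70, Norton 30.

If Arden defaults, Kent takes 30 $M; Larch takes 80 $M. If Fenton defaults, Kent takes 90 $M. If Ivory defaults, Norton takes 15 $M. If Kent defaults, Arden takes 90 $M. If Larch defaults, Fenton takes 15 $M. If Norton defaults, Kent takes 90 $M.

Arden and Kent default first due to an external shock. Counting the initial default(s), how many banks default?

Round 1 — Arden, Kent default (initial).
  Larch: +80 → 80 ≥ 70
Round 2 — Larch defaults.
  Fenton: +15 → 15 < 80
No further defaults.

3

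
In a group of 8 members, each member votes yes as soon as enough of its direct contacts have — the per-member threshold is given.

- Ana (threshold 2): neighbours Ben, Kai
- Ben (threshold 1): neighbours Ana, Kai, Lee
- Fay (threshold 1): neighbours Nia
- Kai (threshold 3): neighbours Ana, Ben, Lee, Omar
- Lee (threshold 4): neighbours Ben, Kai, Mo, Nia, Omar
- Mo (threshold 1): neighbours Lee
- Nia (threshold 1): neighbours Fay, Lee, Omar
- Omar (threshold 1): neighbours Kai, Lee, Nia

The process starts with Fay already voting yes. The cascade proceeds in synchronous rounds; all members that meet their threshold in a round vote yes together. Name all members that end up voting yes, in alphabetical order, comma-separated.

Fay, Nia, Omar

Round 1 — Fay votes yes (initial).
Round 2 — checking thresholds:
  Nia: 1 of 3 neighbours ≥ 1, votes yes.
Round 3 — checking thresholds:
  Lee: 1 of 5 neighbours < 4, not yet.
  Omar: 1 of 3 neighbours ≥ 1, votes yes.
Round 4 — no new yes votes; cascade stops.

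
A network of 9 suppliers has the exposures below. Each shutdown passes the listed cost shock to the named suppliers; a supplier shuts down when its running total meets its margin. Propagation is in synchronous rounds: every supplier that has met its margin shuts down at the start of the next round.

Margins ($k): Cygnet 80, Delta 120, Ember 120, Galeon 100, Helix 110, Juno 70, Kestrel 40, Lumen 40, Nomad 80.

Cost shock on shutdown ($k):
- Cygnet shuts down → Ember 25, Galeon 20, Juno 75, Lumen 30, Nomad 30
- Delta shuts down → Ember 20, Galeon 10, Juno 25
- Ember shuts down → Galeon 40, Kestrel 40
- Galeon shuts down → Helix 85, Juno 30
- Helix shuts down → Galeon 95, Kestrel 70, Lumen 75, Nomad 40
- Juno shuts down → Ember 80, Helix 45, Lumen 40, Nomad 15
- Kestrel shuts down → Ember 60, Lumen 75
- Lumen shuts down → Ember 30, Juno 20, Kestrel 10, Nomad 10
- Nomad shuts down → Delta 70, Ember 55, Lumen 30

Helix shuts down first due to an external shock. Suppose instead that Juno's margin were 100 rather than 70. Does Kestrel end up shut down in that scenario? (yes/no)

yes

With Juno's margin at 100:
Round 1 — Helix shuts down (initial).
  Galeon: +95 → 95 < 100
  Kestrel: +70 → 70 ≥ 40
  Lumen: +75 → 75 ≥ 40
  Nomad: +40 → 40 < 80
Round 2 — Kestrel, Lumen shut down.
  Ember: +60+30 → 90 < 120
  Juno: +20 → 20 < 100
  Nomad: +10 → 50 < 80
No further shutdowns.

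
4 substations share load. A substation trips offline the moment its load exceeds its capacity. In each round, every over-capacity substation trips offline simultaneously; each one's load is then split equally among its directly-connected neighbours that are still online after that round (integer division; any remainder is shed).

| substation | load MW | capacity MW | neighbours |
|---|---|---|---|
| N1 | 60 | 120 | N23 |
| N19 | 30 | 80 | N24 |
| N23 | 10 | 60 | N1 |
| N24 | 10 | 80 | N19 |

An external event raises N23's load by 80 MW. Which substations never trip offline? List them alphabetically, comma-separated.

N19, N24

Round 1 — N23 at 90 > 60. N23 trips offline.
  N23 sheds 90 MW to N1: 90 each.
    N1: 60+90 = 150 > 120
Round 2 — N1 trips offline.
  N1 sheds 150 MW: no online neighbours, lost.
No further trips.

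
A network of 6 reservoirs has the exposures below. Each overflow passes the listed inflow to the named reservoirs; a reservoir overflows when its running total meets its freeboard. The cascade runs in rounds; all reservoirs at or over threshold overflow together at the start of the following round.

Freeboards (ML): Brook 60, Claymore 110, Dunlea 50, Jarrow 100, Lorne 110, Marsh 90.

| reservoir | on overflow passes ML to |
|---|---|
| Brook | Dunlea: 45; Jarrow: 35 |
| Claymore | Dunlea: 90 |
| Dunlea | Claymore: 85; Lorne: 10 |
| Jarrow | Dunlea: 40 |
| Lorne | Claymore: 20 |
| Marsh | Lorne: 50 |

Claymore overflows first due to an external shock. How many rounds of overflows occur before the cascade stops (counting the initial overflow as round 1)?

Round 1 — Claymore overflows (initial).
  Dunlea: +90 → 90 ≥ 50
Round 2 — Dunlea overflows.
  Lorne: +10 → 10 < 110
No further overflows.

2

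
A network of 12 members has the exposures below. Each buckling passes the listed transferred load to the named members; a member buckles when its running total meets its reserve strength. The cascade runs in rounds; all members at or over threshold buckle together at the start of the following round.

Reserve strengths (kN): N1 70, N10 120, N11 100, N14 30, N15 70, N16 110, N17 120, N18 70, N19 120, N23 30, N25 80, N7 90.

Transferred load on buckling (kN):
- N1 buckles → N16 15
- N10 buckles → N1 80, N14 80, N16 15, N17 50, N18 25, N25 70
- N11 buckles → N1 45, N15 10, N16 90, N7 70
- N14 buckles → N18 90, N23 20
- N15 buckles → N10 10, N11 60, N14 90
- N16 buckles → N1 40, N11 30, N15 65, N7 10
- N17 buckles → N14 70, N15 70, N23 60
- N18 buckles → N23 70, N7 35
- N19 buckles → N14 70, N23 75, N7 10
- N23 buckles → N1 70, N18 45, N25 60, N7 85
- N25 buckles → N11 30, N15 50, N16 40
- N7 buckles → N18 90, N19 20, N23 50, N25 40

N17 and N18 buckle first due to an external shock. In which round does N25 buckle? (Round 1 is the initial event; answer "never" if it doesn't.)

4

Round 1 — N17, N18 buckle (initial).
  N14: +70 → 70 ≥ 30
  N15: +70 → 70 ≥ 70
  N23: +60+70 → 130 ≥ 30
  N7: +35 → 35 < 90
Round 2 — N14, N15, N23 buckle.
  N1: +70 → 70 ≥ 70
  N10: +10 → 10 < 120
  N11: +60 → 60 < 100
  N25: +60 → 60 < 80
  N7: +85 → 120 ≥ 90
Round 3 — N1, N7 buckle.
  N16: +15 → 15 < 110
  N19: +20 → 20 < 120
  N25: +40 → 100 ≥ 80
Round 4 — N25 buckles.
  N11: +30 → 90 < 100
  N16: +40 → 55 < 110
No further bucklings.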